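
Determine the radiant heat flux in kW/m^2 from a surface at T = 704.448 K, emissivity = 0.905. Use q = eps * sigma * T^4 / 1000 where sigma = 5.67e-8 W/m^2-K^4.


T^4 = 2.4626e+11
q = 0.905 * 5.67e-8 * 2.4626e+11 / 1000 = 12.637 kW/m^2

12.637 kW/m^2


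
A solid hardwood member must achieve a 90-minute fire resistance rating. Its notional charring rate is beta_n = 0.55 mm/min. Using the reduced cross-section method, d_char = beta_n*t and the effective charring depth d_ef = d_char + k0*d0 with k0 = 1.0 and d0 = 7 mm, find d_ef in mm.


d_char = 0.55 * 90 = 49.5 mm
d_ef = 49.5 + 1.0*7 = 56.5 mm

56.5 mm


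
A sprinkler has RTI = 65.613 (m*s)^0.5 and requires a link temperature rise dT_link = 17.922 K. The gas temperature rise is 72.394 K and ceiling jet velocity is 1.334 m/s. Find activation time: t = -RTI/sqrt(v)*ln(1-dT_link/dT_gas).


dT_link/dT_gas = 0.24756
ln(1 - 0.24756) = -0.28444
t = -65.613 / sqrt(1.334) * -0.28444 = 16.158 s

16.158 s


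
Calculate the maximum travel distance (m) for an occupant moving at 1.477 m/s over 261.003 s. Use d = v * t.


d = 1.477 * 261.003 = 385.50 m

385.50 m


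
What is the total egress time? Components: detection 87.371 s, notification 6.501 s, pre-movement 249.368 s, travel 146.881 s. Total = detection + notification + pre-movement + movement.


Total = 87.371 + 6.501 + 249.368 + 146.881 = 490.121 s

490.121 s


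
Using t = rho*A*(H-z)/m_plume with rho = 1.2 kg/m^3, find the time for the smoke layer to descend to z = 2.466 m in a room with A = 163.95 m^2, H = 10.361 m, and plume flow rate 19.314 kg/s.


H - z = 7.895 m
t = 1.2 * 163.95 * 7.895 / 19.314 = 80.422 s

80.422 s


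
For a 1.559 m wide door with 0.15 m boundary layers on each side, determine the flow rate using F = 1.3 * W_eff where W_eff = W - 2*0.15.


W_eff = 1.559 - 0.30 = 1.259 m
F = 1.3 * 1.259 = 1.6367 persons/s

1.6367 persons/s


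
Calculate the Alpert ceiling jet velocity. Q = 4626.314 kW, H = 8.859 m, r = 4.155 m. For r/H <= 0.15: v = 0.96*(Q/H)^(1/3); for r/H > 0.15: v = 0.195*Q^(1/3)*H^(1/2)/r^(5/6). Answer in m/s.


r/H = 4.155 / 8.859 = 0.46901
r/H > 0.15, so v = 0.195*Q^(1/3)*H^(1/2)/r^(5/6)
Q^(1/3) = 16.663
H^(1/2) = 2.9764
r^(5/6) = 3.2770
v = 0.195 * 16.663 * 2.9764 / 3.2770 = 2.9512 m/s

2.9512 m/s


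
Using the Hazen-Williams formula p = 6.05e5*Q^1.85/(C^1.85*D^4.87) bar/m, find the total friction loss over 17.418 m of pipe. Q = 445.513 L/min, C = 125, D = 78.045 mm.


Q^1.85 = 79504
C^1.85 = 7573.3
D^4.87 = 1.6433e+09
p/m = 0.0038649 bar/m
p_total = 0.0038649 * 17.418 = 0.067320 bar

0.067320 bar


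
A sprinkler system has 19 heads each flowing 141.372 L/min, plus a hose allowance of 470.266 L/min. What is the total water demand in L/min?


Sprinkler demand = 19 * 141.372 = 2686.068 L/min
Total = 2686.068 + 470.266 = 3156.334 L/min

3156.334 L/min


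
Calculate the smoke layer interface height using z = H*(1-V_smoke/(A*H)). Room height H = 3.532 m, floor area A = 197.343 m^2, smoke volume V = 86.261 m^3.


V/(A*H) = 0.12376
1 - 0.12376 = 0.87624
z = 3.532 * 0.87624 = 3.0949 m

3.0949 m


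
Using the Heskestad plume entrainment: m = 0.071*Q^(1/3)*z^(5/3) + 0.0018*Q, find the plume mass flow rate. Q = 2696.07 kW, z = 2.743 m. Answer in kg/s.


Q^(1/3) = 13.918
z^(5/3) = 5.3750
First term = 0.071 * 13.918 * 5.3750 = 5.3114
Second term = 0.0018 * 2696.07 = 4.8529
m = 10.164 kg/s

10.164 kg/s


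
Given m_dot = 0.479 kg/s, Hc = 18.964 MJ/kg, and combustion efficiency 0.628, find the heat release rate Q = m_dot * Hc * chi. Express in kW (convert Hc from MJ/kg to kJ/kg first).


Hc = 18.964 MJ/kg = 18.964 * 1000 kJ/kg = 18964 kJ/kg
Q = 0.479 kg/s * 18964 kJ/kg * 0.628 = 5704.6 kW

5704.6 kW


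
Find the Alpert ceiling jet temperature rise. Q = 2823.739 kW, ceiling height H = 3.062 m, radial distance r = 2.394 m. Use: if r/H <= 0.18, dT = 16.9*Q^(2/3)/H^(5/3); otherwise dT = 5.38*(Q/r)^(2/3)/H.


r/H = 2.394 / 3.062 = 0.78184
r/H > 0.18, so dT = 5.38*(Q/r)^(2/3)/H
Q/r = 1179.5
(Q/r)^(2/3) = 111.63
dT = 5.38 * 111.63 / 3.062 = 196.15 K

196.15 K


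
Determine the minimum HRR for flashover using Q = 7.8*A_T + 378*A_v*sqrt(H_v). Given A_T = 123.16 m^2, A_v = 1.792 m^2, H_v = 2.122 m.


7.8*A_T = 960.648
sqrt(H_v) = 1.4567
378*A_v*sqrt(H_v) = 986.74
Q = 960.648 + 986.74 = 1947.4 kW

1947.4 kW


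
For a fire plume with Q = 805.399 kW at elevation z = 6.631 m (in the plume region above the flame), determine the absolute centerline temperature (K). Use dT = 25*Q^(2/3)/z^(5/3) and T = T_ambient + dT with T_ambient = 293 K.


Q^(2/3) = 86.565
z^(5/3) = 23.404
dT = 25 * 86.565 / 23.404 = 92.466 K
T = 293 + 92.466 = 385.47 K

385.47 K


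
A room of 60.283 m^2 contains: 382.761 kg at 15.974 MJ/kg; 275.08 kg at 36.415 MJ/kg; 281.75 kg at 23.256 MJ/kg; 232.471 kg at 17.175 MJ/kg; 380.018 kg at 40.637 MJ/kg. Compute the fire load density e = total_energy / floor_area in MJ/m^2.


Total energy = 382.761*15.974 + 275.08*36.415 + 281.75*23.256 + 232.471*17.175 + 380.018*40.637
= 6114.224 + 10017.04 + 6552.378 + 3992.689 + 15442.79
= 42119.12 MJ
e = 42119.12 / 60.283 = 698.69 MJ/m^2

698.69 MJ/m^2


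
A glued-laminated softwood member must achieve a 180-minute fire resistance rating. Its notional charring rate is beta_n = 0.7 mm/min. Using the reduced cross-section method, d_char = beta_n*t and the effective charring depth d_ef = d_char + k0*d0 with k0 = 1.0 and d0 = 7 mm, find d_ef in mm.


d_char = 0.7 * 180 = 126 mm
d_ef = 126 + 1.0*7 = 133 mm

133 mm


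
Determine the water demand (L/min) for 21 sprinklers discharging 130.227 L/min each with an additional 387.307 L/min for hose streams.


Sprinkler demand = 21 * 130.227 = 2734.767 L/min
Total = 2734.767 + 387.307 = 3122.074 L/min

3122.074 L/min


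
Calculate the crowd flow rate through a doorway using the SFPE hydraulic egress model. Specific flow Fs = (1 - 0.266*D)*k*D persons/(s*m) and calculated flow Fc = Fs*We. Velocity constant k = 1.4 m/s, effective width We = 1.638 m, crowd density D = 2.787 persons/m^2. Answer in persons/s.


1 - 0.266*D = 1 - 0.266*2.787 = 0.25866
Fs = 0.25866 * 1.4 * 2.787 = 1.0092 persons/(s*m)
Fc = 1.0092 * 1.638 = 1.6531 persons/s

1.6531 persons/s


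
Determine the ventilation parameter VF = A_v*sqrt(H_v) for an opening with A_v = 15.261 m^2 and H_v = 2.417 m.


sqrt(H_v) = 1.5547
VF = 15.261 * 1.5547 = 23.726 m^(5/2)

23.726 m^(5/2)


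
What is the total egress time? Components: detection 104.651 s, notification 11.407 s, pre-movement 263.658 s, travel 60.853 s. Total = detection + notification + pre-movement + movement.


Total = 104.651 + 11.407 + 263.658 + 60.853 = 440.569 s

440.569 s


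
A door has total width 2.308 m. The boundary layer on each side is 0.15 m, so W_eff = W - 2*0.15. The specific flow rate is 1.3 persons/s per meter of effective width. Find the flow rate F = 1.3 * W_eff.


W_eff = 2.308 - 0.30 = 2.008 m
F = 1.3 * 2.008 = 2.6104 persons/s

2.6104 persons/s


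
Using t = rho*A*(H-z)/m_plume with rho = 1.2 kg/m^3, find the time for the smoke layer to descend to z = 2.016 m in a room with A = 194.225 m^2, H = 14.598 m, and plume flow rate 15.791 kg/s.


H - z = 12.582 m
t = 1.2 * 194.225 * 12.582 / 15.791 = 185.71 s

185.71 s


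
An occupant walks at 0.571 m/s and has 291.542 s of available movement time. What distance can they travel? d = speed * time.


d = 0.571 * 291.542 = 166.47 m

166.47 m


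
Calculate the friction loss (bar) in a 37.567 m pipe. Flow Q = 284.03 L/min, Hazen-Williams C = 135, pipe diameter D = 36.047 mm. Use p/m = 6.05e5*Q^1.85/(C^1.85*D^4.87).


Q^1.85 = 34572
C^1.85 = 8732.1
D^4.87 = 3.8190e+07
p/m = 0.062720 bar/m
p_total = 0.062720 * 37.567 = 2.3562 bar

2.3562 bar


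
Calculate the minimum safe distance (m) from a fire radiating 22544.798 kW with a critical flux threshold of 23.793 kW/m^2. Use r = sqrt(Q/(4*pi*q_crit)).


4*pi*q_crit = 298.99
Q/(4*pi*q_crit) = 75.403
r = sqrt(75.403) = 8.6835 m

8.6835 m


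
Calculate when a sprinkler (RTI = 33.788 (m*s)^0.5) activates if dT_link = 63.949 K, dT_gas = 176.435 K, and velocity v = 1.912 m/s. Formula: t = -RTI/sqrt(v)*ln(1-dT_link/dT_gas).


dT_link/dT_gas = 0.36245
ln(1 - 0.36245) = -0.45012
t = -33.788 / sqrt(1.912) * -0.45012 = 10.999 s

10.999 s


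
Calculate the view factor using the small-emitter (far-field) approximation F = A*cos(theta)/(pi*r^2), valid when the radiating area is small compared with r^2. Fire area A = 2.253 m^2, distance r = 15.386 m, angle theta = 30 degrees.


cos(30 deg) = 0.86603
pi*r^2 = 743.71
F = 2.253 * 0.86603 / 743.71 = 0.0026236

0.0026236


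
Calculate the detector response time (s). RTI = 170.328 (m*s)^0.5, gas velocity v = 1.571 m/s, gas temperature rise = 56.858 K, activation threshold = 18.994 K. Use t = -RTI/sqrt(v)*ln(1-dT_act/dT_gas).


dT_act/dT_gas = 0.33406
ln(1 - 0.33406) = -0.40656
t = -170.328 / sqrt(1.571) * -0.40656 = 55.248 s

55.248 s


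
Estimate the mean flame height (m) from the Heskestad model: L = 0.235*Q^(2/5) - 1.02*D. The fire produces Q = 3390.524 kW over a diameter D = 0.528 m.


Q^(2/5) = 25.829
0.235 * Q^(2/5) = 6.0698
1.02 * D = 0.53856
L = 5.5312 m

5.5312 m


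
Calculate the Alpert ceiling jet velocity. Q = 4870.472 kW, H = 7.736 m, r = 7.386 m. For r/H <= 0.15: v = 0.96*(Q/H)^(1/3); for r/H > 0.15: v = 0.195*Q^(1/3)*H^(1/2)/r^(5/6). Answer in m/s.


r/H = 7.386 / 7.736 = 0.95476
r/H > 0.15, so v = 0.195*Q^(1/3)*H^(1/2)/r^(5/6)
Q^(1/3) = 16.951
H^(1/2) = 2.7814
r^(5/6) = 5.2927
v = 0.195 * 16.951 * 2.7814 / 5.2927 = 1.7370 m/s

1.7370 m/s


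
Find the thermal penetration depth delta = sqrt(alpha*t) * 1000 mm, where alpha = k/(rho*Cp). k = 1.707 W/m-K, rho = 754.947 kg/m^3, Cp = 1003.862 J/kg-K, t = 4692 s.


alpha = 1.707 / (754.947 * 1003.862) = 2.2524e-06 m^2/s
alpha * t = 0.010568
delta = sqrt(0.010568) * 1000 = 102.80 mm

102.80 mm


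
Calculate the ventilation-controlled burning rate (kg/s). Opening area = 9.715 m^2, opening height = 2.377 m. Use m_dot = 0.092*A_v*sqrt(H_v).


sqrt(H_v) = 1.5418
m_dot = 0.092 * 9.715 * 1.5418 = 1.3780 kg/s

1.3780 kg/s


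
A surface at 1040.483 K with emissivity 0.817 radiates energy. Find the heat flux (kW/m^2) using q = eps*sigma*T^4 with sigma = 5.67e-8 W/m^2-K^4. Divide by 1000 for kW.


T^4 = 1.1720e+12
q = 0.817 * 5.67e-8 * 1.1720e+12 / 1000 = 54.293 kW/m^2

54.293 kW/m^2


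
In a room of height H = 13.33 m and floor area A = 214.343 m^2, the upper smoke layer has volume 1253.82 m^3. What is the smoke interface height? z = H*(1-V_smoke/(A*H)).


V/(A*H) = 0.43883
1 - 0.43883 = 0.56117
z = 13.33 * 0.56117 = 7.4804 m

7.4804 m


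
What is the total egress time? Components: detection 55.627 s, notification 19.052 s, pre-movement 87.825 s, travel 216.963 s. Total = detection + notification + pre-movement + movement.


Total = 55.627 + 19.052 + 87.825 + 216.963 = 379.467 s

379.467 s


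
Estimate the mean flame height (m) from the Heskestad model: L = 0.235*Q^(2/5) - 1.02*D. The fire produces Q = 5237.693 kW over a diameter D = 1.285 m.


Q^(2/5) = 30.737
0.235 * Q^(2/5) = 7.2231
1.02 * D = 1.3107
L = 5.9124 m

5.9124 m


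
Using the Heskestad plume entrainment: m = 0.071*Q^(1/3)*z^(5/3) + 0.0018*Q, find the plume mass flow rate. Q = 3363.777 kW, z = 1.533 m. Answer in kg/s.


Q^(1/3) = 14.983
z^(5/3) = 2.0382
First term = 0.071 * 14.983 * 2.0382 = 2.1682
Second term = 0.0018 * 3363.777 = 6.0548
m = 8.2230 kg/s

8.2230 kg/s


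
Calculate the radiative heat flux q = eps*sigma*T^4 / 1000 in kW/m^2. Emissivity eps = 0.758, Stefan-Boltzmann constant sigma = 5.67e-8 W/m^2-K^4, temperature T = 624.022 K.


T^4 = 1.5164e+11
q = 0.758 * 5.67e-8 * 1.5164e+11 / 1000 = 6.5171 kW/m^2

6.5171 kW/m^2


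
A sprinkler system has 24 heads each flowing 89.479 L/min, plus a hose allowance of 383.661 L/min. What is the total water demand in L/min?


Sprinkler demand = 24 * 89.479 = 2147.496 L/min
Total = 2147.496 + 383.661 = 2531.157 L/min

2531.157 L/min


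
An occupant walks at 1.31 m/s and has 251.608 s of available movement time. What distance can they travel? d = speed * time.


d = 1.31 * 251.608 = 329.61 m

329.61 m


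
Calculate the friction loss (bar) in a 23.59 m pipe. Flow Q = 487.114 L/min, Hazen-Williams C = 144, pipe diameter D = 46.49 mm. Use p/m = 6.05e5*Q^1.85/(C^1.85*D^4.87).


Q^1.85 = 93781
C^1.85 = 9839.4
D^4.87 = 1.3184e+08
p/m = 0.043738 bar/m
p_total = 0.043738 * 23.59 = 1.0318 bar

1.0318 bar


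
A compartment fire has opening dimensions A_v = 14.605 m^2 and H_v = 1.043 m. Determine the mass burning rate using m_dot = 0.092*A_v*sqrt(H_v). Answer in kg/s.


sqrt(H_v) = 1.0213
m_dot = 0.092 * 14.605 * 1.0213 = 1.3722 kg/s

1.3722 kg/s


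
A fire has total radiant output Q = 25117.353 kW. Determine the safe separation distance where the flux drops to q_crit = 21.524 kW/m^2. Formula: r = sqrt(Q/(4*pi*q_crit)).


4*pi*q_crit = 270.48
Q/(4*pi*q_crit) = 92.863
r = sqrt(92.863) = 9.6365 m

9.6365 m


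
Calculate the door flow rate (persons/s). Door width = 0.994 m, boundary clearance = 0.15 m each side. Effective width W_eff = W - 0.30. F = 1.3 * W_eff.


W_eff = 0.994 - 0.30 = 0.694 m
F = 1.3 * 0.694 = 0.90220 persons/s

0.90220 persons/s


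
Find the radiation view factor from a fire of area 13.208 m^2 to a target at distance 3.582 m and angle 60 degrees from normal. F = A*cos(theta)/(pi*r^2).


cos(60 deg) = 0.5
pi*r^2 = 40.309
F = 13.208 * 0.5 / 40.309 = 0.16383

0.16383


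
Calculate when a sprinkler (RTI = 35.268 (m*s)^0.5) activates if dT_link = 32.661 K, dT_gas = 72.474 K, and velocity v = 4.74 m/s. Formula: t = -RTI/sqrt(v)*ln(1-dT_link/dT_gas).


dT_link/dT_gas = 0.45066
ln(1 - 0.45066) = -0.59903
t = -35.268 / sqrt(4.74) * -0.59903 = 9.7038 s

9.7038 s


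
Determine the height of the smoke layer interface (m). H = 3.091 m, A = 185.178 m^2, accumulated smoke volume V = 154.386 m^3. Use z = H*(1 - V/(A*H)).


V/(A*H) = 0.26972
1 - 0.26972 = 0.73028
z = 3.091 * 0.73028 = 2.2573 m

2.2573 m


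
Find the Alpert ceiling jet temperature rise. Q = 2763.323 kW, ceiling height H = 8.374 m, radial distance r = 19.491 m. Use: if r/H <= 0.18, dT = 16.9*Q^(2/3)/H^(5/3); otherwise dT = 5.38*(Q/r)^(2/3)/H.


r/H = 19.491 / 8.374 = 2.3276
r/H > 0.18, so dT = 5.38*(Q/r)^(2/3)/H
Q/r = 141.77
(Q/r)^(2/3) = 27.189
dT = 5.38 * 27.189 / 8.374 = 17.468 K

17.468 K


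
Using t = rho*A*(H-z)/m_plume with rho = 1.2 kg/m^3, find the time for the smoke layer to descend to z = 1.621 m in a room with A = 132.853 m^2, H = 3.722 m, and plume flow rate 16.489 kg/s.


H - z = 2.101 m
t = 1.2 * 132.853 * 2.101 / 16.489 = 20.313 s

20.313 s


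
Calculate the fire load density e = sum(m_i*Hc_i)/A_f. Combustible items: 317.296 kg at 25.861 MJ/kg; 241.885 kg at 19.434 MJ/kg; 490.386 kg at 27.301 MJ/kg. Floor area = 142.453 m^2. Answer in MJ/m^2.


Total energy = 317.296*25.861 + 241.885*19.434 + 490.386*27.301
= 8205.592 + 4700.793 + 13388.03
= 26294.41 MJ
e = 26294.41 / 142.453 = 184.58 MJ/m^2

184.58 MJ/m^2


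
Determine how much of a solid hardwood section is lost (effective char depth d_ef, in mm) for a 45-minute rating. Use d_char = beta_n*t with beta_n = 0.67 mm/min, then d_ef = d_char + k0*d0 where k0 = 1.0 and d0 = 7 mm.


d_char = 0.67 * 45 = 30.15 mm
d_ef = 30.15 + 1.0*7 = 37.15 mm

37.15 mm


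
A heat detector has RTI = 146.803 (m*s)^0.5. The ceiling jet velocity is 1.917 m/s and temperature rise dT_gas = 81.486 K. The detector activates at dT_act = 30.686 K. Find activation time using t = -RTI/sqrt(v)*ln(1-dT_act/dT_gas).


dT_act/dT_gas = 0.37658
ln(1 - 0.37658) = -0.47253
t = -146.803 / sqrt(1.917) * -0.47253 = 50.102 s

50.102 s


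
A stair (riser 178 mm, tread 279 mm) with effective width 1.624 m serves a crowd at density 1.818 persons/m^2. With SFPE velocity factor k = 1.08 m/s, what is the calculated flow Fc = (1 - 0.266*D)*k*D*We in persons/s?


1 - 0.266*D = 1 - 0.266*1.818 = 0.51641
Fs = 0.51641 * 1.08 * 1.818 = 1.0139 persons/(s*m)
Fc = 1.0139 * 1.624 = 1.6466 persons/s

1.6466 persons/s


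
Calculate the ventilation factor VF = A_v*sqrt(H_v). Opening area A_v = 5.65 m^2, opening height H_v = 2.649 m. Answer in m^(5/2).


sqrt(H_v) = 1.6276
VF = 5.65 * 1.6276 = 9.1958 m^(5/2)

9.1958 m^(5/2)


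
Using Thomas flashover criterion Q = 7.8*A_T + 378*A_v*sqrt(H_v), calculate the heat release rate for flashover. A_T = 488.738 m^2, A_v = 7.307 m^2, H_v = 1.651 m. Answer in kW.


7.8*A_T = 3812.2
sqrt(H_v) = 1.2849
378*A_v*sqrt(H_v) = 3549.0
Q = 3812.2 + 3549.0 = 7361.1 kW

7361.1 kW


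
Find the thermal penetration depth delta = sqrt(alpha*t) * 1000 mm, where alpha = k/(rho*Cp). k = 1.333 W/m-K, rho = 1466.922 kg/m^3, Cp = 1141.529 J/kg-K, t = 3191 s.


alpha = 1.333 / (1466.922 * 1141.529) = 7.9604e-07 m^2/s
alpha * t = 0.0025402
delta = sqrt(0.0025402) * 1000 = 50.400 mm

50.400 mm


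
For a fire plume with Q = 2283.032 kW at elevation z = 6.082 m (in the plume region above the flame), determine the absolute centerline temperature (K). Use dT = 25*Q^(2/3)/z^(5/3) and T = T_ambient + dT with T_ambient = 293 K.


Q^(2/3) = 173.38
z^(5/3) = 20.265
dT = 25 * 173.38 / 20.265 = 213.90 K
T = 293 + 213.90 = 506.90 K

506.90 K


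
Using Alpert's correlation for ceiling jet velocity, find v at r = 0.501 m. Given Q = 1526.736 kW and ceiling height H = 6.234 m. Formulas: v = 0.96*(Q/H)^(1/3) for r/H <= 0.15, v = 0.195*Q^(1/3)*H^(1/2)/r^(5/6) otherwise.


r/H = 0.501 / 6.234 = 0.080366
r/H <= 0.15, so v = 0.96*(Q/H)^(1/3)
Q/H = 244.90
(Q/H)^(1/3) = 6.2565
v = 0.96 * 6.2565 = 6.0063 m/s

6.0063 m/s


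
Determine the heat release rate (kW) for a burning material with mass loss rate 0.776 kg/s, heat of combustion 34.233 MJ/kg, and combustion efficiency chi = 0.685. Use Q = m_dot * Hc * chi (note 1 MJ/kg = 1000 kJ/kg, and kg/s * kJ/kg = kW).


Hc = 34.233 MJ/kg = 34.233 * 1000 kJ/kg = 34233 kJ/kg
Q = 0.776 kg/s * 34233 kJ/kg * 0.685 = 18197 kW

18197 kW


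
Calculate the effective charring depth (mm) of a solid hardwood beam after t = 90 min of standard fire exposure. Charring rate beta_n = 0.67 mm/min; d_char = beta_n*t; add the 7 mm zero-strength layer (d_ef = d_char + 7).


d_char = 0.67 * 90 = 60.3 mm
d_ef = 60.3 + 1.0*7 = 67.3 mm

67.3 mm


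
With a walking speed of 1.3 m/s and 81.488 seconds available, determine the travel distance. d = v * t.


d = 1.3 * 81.488 = 105.93 m

105.93 m


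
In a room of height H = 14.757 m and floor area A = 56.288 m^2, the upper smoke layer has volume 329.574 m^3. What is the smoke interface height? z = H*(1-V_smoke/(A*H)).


V/(A*H) = 0.39677
1 - 0.39677 = 0.60323
z = 14.757 * 0.60323 = 8.9019 m

8.9019 m


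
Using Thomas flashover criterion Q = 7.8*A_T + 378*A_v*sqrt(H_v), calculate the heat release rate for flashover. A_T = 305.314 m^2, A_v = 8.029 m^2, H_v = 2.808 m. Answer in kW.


7.8*A_T = 2381.4
sqrt(H_v) = 1.6757
378*A_v*sqrt(H_v) = 5085.7
Q = 2381.4 + 5085.7 = 7467.2 kW

7467.2 kW


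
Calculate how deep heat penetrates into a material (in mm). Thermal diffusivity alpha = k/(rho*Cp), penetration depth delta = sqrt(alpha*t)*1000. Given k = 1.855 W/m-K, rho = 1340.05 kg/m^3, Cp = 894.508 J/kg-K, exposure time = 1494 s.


alpha = 1.855 / (1340.05 * 894.508) = 1.5475e-06 m^2/s
alpha * t = 0.0023120
delta = sqrt(0.0023120) * 1000 = 48.083 mm

48.083 mm


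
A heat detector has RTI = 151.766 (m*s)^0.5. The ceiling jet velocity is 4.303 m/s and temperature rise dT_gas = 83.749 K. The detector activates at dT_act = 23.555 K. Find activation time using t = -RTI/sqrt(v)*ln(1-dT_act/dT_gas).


dT_act/dT_gas = 0.28126
ln(1 - 0.28126) = -0.33025
t = -151.766 / sqrt(4.303) * -0.33025 = 24.162 s

24.162 s


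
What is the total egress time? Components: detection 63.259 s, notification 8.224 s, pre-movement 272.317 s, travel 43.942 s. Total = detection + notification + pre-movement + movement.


Total = 63.259 + 8.224 + 272.317 + 43.942 = 387.742 s

387.742 s


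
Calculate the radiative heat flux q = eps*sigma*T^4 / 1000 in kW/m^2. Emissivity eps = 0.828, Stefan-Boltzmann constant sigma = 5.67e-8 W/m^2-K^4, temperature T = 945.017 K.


T^4 = 7.9755e+11
q = 0.828 * 5.67e-8 * 7.9755e+11 / 1000 = 37.443 kW/m^2

37.443 kW/m^2


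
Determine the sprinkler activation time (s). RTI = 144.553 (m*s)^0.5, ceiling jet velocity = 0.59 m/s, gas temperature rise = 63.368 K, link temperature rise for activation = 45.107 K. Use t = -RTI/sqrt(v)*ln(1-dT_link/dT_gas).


dT_link/dT_gas = 0.71183
ln(1 - 0.71183) = -1.2442
t = -144.553 / sqrt(0.59) * -1.2442 = 234.15 s

234.15 s


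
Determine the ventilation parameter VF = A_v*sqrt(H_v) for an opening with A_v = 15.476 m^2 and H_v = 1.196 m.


sqrt(H_v) = 1.0936
VF = 15.476 * 1.0936 = 16.925 m^(5/2)

16.925 m^(5/2)


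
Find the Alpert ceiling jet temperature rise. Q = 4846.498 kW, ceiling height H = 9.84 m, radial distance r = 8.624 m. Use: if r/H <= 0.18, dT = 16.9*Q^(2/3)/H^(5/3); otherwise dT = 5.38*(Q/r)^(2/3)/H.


r/H = 8.624 / 9.84 = 0.87642
r/H > 0.18, so dT = 5.38*(Q/r)^(2/3)/H
Q/r = 561.98
(Q/r)^(2/3) = 68.100
dT = 5.38 * 68.100 / 9.84 = 37.233 K

37.233 K


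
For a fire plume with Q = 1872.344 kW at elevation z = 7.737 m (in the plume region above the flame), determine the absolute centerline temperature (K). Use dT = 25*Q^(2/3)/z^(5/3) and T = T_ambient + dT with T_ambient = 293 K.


Q^(2/3) = 151.91
z^(5/3) = 30.266
dT = 25 * 151.91 / 30.266 = 125.48 K
T = 293 + 125.48 = 418.48 K

418.48 K


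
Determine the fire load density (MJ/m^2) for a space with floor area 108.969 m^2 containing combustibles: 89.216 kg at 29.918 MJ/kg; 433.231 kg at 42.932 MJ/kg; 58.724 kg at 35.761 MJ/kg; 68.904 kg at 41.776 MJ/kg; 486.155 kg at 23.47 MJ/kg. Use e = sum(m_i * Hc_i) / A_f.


Total energy = 89.216*29.918 + 433.231*42.932 + 58.724*35.761 + 68.904*41.776 + 486.155*23.47
= 2669.164 + 18599.47 + 2100.029 + 2878.534 + 11410.06
= 37657.26 MJ
e = 37657.26 / 108.969 = 345.58 MJ/m^2

345.58 MJ/m^2


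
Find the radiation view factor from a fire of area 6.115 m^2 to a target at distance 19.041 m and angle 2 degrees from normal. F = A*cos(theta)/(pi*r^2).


cos(2 deg) = 0.99939
pi*r^2 = 1139.0
F = 6.115 * 0.99939 / 1139.0 = 0.0053654

0.0053654


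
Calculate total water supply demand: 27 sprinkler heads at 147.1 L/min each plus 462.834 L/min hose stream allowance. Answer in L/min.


Sprinkler demand = 27 * 147.1 = 3971.7 L/min
Total = 3971.7 + 462.834 = 4434.534 L/min

4434.534 L/min


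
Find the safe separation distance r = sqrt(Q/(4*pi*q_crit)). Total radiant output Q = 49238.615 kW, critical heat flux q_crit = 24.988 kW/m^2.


4*pi*q_crit = 314.01
Q/(4*pi*q_crit) = 156.81
r = sqrt(156.81) = 12.522 m

12.522 m


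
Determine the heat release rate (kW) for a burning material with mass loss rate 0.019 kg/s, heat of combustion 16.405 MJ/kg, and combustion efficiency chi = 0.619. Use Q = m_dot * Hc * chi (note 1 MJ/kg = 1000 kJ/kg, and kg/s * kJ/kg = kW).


Hc = 16.405 MJ/kg = 16.405 * 1000 kJ/kg = 16405 kJ/kg
Q = 0.019 kg/s * 16405 kJ/kg * 0.619 = 192.94 kW

192.94 kW


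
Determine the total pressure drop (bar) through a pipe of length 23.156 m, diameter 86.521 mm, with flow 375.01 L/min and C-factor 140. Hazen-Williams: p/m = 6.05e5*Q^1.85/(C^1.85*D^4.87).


Q^1.85 = 57807
C^1.85 = 9339.8
D^4.87 = 2.7151e+09
p/m = 0.0013792 bar/m
p_total = 0.0013792 * 23.156 = 0.031936 bar

0.031936 bar


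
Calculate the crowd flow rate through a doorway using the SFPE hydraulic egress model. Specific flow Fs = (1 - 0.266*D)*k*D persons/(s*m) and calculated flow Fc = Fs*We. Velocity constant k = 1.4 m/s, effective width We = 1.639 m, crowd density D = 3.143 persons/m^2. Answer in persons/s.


1 - 0.266*D = 1 - 0.266*3.143 = 0.16396
Fs = 0.16396 * 1.4 * 3.143 = 0.72147 persons/(s*m)
Fc = 0.72147 * 1.639 = 1.1825 persons/s

1.1825 persons/s


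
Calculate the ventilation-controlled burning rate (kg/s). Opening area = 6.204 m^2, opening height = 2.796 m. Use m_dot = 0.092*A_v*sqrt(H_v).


sqrt(H_v) = 1.6721
m_dot = 0.092 * 6.204 * 1.6721 = 0.95440 kg/s

0.95440 kg/s


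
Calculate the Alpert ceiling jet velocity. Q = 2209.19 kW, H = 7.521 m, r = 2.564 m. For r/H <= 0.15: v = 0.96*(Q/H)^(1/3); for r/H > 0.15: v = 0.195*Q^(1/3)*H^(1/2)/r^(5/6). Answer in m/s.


r/H = 2.564 / 7.521 = 0.34091
r/H > 0.15, so v = 0.195*Q^(1/3)*H^(1/2)/r^(5/6)
Q^(1/3) = 13.024
H^(1/2) = 2.7424
r^(5/6) = 2.1916
v = 0.195 * 13.024 * 2.7424 / 2.1916 = 3.1780 m/s

3.1780 m/s


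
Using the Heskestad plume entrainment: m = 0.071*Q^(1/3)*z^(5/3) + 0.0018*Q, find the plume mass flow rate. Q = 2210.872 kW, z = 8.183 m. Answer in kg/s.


Q^(1/3) = 13.027
z^(5/3) = 33.229
First term = 0.071 * 13.027 * 33.229 = 30.735
Second term = 0.0018 * 2210.872 = 3.9796
m = 34.715 kg/s

34.715 kg/s


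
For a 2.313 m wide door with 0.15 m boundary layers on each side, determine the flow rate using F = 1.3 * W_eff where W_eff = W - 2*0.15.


W_eff = 2.313 - 0.30 = 2.013 m
F = 1.3 * 2.013 = 2.6169 persons/s

2.6169 persons/s


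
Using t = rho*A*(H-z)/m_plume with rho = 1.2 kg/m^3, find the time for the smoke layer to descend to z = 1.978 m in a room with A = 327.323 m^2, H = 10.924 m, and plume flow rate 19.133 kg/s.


H - z = 8.946 m
t = 1.2 * 327.323 * 8.946 / 19.133 = 183.66 s

183.66 s


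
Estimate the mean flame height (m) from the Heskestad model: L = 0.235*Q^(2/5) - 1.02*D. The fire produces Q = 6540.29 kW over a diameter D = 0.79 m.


Q^(2/5) = 33.592
0.235 * Q^(2/5) = 7.8942
1.02 * D = 0.80580
L = 7.0884 m

7.0884 m


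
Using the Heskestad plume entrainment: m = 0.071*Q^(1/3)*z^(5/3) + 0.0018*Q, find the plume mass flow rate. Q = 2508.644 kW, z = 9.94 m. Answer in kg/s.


Q^(1/3) = 13.588
z^(5/3) = 45.953
First term = 0.071 * 13.588 * 45.953 = 44.332
Second term = 0.0018 * 2508.644 = 4.5156
m = 48.847 kg/s

48.847 kg/s


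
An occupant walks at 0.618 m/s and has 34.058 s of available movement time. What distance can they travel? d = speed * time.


d = 0.618 * 34.058 = 21.048 m

21.048 m


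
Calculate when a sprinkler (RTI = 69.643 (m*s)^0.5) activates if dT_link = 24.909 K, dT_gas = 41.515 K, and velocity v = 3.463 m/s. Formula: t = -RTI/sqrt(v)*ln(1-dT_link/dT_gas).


dT_link/dT_gas = 0.6
ln(1 - 0.6) = -0.91629
t = -69.643 / sqrt(3.463) * -0.91629 = 34.291 s

34.291 s


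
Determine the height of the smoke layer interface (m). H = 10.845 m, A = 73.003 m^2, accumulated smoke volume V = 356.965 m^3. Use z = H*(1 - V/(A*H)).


V/(A*H) = 0.45087
1 - 0.45087 = 0.54913
z = 10.845 * 0.54913 = 5.9553 m

5.9553 m


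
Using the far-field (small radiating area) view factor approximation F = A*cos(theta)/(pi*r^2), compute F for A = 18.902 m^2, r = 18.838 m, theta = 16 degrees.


cos(16 deg) = 0.96126
pi*r^2 = 1114.9
F = 18.902 * 0.96126 / 1114.9 = 0.016298

0.016298


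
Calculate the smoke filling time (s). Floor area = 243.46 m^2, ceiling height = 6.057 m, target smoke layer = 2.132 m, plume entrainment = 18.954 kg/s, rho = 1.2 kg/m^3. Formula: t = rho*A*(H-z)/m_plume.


H - z = 3.925 m
t = 1.2 * 243.46 * 3.925 / 18.954 = 60.499 s

60.499 s


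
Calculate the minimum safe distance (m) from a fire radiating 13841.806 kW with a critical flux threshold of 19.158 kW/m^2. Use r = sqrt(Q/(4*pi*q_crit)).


4*pi*q_crit = 240.75
Q/(4*pi*q_crit) = 57.495
r = sqrt(57.495) = 7.5826 m

7.5826 m


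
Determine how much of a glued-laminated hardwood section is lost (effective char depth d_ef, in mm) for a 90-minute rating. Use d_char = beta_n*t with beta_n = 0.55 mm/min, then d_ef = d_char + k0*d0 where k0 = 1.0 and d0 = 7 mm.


d_char = 0.55 * 90 = 49.5 mm
d_ef = 49.5 + 1.0*7 = 56.5 mm

56.5 mm


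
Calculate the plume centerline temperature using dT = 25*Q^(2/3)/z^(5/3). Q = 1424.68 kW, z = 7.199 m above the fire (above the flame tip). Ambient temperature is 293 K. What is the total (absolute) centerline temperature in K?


Q^(2/3) = 126.61
z^(5/3) = 26.840
dT = 25 * 126.61 / 26.840 = 117.93 K
T = 293 + 117.93 = 410.93 K

410.93 K


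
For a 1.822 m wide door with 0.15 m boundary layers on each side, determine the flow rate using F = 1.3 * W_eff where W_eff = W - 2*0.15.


W_eff = 1.822 - 0.30 = 1.522 m
F = 1.3 * 1.522 = 1.9786 persons/s

1.9786 persons/s


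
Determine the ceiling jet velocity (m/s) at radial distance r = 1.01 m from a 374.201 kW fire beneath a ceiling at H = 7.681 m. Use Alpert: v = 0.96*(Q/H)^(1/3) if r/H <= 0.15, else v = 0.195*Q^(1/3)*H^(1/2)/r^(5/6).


r/H = 1.01 / 7.681 = 0.13149
r/H <= 0.15, so v = 0.96*(Q/H)^(1/3)
Q/H = 48.718
(Q/H)^(1/3) = 3.6523
v = 0.96 * 3.6523 = 3.5062 m/s

3.5062 m/s


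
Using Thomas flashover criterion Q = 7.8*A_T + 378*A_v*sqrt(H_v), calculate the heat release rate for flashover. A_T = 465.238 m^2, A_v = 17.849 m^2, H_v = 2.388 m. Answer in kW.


7.8*A_T = 3628.9
sqrt(H_v) = 1.5453
378*A_v*sqrt(H_v) = 10426
Q = 3628.9 + 10426 = 14055 kW

14055 kW


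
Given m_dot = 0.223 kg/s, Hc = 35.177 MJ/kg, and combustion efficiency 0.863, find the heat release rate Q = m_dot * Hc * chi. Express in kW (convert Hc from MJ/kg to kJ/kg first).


Hc = 35.177 MJ/kg = 35.177 * 1000 kJ/kg = 35177 kJ/kg
Q = 0.223 kg/s * 35177 kJ/kg * 0.863 = 6769.8 kW

6769.8 kW


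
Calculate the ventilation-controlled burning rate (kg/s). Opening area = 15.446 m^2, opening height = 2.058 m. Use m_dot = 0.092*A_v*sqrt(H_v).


sqrt(H_v) = 1.4346
m_dot = 0.092 * 15.446 * 1.4346 = 2.0386 kg/s

2.0386 kg/s


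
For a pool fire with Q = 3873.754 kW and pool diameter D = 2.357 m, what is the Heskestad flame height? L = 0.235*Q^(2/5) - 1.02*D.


Q^(2/5) = 27.243
0.235 * Q^(2/5) = 6.4021
1.02 * D = 2.4041
L = 3.9979 m

3.9979 m


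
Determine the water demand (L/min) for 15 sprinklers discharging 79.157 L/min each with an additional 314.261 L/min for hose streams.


Sprinkler demand = 15 * 79.157 = 1187.355 L/min
Total = 1187.355 + 314.261 = 1501.616 L/min

1501.616 L/min


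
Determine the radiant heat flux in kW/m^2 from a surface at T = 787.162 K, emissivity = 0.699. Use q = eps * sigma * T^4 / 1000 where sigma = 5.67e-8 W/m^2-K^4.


T^4 = 3.8393e+11
q = 0.699 * 5.67e-8 * 3.8393e+11 / 1000 = 15.217 kW/m^2

15.217 kW/m^2


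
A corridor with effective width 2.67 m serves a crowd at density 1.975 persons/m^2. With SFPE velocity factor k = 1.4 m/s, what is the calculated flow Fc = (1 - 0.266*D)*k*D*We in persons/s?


1 - 0.266*D = 1 - 0.266*1.975 = 0.47465
Fs = 0.47465 * 1.4 * 1.975 = 1.3124 persons/(s*m)
Fc = 1.3124 * 2.67 = 3.5041 persons/s

3.5041 persons/s


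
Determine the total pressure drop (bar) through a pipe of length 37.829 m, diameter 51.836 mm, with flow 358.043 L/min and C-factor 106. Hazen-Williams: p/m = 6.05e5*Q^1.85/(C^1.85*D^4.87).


Q^1.85 = 53062
C^1.85 = 5582.3
D^4.87 = 2.2400e+08
p/m = 0.025672 bar/m
p_total = 0.025672 * 37.829 = 0.97116 bar

0.97116 bar


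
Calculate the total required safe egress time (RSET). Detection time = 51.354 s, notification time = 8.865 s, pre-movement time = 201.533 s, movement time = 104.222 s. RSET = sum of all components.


Total = 51.354 + 8.865 + 201.533 + 104.222 = 365.974 s

365.974 s


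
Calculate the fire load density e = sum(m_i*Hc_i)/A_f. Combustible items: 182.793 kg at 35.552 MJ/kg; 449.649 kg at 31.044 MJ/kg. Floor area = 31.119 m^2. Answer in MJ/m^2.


Total energy = 182.793*35.552 + 449.649*31.044
= 6498.657 + 13958.90
= 20457.56 MJ
e = 20457.56 / 31.119 = 657.40 MJ/m^2

657.40 MJ/m^2


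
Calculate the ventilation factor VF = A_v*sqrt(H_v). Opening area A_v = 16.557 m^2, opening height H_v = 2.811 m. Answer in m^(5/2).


sqrt(H_v) = 1.6766
VF = 16.557 * 1.6766 = 27.760 m^(5/2)

27.760 m^(5/2)


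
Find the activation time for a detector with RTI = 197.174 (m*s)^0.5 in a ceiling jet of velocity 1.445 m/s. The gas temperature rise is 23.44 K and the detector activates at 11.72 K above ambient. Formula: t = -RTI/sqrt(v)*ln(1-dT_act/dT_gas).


dT_act/dT_gas = 0.5
ln(1 - 0.5) = -0.69315
t = -197.174 / sqrt(1.445) * -0.69315 = 113.69 s

113.69 s


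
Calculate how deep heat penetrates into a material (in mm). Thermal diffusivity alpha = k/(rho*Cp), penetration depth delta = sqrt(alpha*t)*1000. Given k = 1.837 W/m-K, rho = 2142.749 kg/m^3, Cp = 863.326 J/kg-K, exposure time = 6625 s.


alpha = 1.837 / (2142.749 * 863.326) = 9.9303e-07 m^2/s
alpha * t = 0.0065788
delta = sqrt(0.0065788) * 1000 = 81.110 mm

81.110 mm


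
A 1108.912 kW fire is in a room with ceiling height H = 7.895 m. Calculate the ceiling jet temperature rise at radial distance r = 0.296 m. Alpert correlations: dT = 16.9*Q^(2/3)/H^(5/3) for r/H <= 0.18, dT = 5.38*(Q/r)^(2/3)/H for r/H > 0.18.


r/H = 0.296 / 7.895 = 0.037492
r/H <= 0.18, so dT = 16.9*Q^(2/3)/H^(5/3)
Q^(2/3) = 107.14
H^(5/3) = 31.303
dT = 16.9 * 107.14 / 31.303 = 57.840 K

57.840 K


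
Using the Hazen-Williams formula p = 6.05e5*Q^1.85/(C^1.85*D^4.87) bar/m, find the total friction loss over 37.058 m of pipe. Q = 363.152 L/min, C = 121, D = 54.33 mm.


Q^1.85 = 54471
C^1.85 = 7131.0
D^4.87 = 2.8161e+08
p/m = 0.016411 bar/m
p_total = 0.016411 * 37.058 = 0.60814 bar

0.60814 bar


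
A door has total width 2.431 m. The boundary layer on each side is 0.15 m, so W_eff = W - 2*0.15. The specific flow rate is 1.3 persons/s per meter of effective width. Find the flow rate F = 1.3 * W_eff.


W_eff = 2.431 - 0.30 = 2.131 m
F = 1.3 * 2.131 = 2.7703 persons/s

2.7703 persons/s


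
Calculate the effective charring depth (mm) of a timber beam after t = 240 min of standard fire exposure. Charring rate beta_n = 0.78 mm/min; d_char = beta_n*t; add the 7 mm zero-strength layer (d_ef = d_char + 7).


d_char = 0.78 * 240 = 187.2 mm
d_ef = 187.2 + 1.0*7 = 194.2 mm

194.2 mm


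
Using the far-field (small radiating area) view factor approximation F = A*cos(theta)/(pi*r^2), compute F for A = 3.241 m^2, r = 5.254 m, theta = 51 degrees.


cos(51 deg) = 0.62932
pi*r^2 = 86.722
F = 3.241 * 0.62932 / 86.722 = 0.023519

0.023519


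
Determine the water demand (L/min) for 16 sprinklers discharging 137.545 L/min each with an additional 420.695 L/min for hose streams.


Sprinkler demand = 16 * 137.545 = 2200.72 L/min
Total = 2200.72 + 420.695 = 2621.415 L/min

2621.415 L/min


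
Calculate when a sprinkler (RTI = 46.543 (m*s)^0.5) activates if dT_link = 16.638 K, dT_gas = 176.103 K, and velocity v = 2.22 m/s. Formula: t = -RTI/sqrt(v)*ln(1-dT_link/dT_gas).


dT_link/dT_gas = 0.094479
ln(1 - 0.094479) = -0.099245
t = -46.543 / sqrt(2.22) * -0.099245 = 3.1002 s

3.1002 s


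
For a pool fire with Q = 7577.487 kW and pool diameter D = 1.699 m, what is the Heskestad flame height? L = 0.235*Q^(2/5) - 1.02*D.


Q^(2/5) = 35.630
0.235 * Q^(2/5) = 8.3729
1.02 * D = 1.7330
L = 6.6400 m

6.6400 m


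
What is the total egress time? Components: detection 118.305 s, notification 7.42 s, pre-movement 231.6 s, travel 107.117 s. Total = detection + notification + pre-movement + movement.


Total = 118.305 + 7.42 + 231.6 + 107.117 = 464.442 s

464.442 s


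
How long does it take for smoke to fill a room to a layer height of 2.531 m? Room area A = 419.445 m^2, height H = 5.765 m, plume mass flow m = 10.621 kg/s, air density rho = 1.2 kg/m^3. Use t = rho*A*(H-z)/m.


H - z = 3.234 m
t = 1.2 * 419.445 * 3.234 / 10.621 = 153.26 s

153.26 s


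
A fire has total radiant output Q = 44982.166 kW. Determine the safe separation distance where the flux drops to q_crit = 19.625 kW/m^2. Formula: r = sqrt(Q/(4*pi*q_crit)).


4*pi*q_crit = 246.62
Q/(4*pi*q_crit) = 182.40
r = sqrt(182.40) = 13.505 m

13.505 m


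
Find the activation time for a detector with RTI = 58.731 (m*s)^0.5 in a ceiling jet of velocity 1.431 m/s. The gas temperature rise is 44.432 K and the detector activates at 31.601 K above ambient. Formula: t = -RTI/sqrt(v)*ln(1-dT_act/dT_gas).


dT_act/dT_gas = 0.71122
ln(1 - 0.71122) = -1.2421
t = -58.731 / sqrt(1.431) * -1.2421 = 60.982 s

60.982 s


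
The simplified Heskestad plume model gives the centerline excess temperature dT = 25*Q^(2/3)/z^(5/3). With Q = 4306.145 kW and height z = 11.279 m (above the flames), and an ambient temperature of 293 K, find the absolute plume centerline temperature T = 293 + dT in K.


Q^(2/3) = 264.68
z^(5/3) = 56.726
dT = 25 * 264.68 / 56.726 = 116.65 K
T = 293 + 116.65 = 409.65 K

409.65 K


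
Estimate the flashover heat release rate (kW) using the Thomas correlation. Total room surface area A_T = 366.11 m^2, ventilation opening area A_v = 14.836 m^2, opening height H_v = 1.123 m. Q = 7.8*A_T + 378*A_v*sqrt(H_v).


7.8*A_T = 2855.658
sqrt(H_v) = 1.0597
378*A_v*sqrt(H_v) = 5942.9
Q = 2855.658 + 5942.9 = 8798.6 kW

8798.6 kW


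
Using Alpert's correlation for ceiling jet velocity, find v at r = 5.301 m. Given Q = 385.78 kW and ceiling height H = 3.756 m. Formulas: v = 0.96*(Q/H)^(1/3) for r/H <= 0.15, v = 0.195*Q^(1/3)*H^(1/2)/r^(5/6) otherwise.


r/H = 5.301 / 3.756 = 1.4113
r/H > 0.15, so v = 0.195*Q^(1/3)*H^(1/2)/r^(5/6)
Q^(1/3) = 7.2797
H^(1/2) = 1.9380
r^(5/6) = 4.0145
v = 0.195 * 7.2797 * 1.9380 / 4.0145 = 0.68530 m/s

0.68530 m/s


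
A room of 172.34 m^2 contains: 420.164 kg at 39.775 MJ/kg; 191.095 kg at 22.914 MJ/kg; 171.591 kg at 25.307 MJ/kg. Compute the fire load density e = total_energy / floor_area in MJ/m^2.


Total energy = 420.164*39.775 + 191.095*22.914 + 171.591*25.307
= 16712.02 + 4378.751 + 4342.453
= 25433.23 MJ
e = 25433.23 / 172.34 = 147.58 MJ/m^2

147.58 MJ/m^2


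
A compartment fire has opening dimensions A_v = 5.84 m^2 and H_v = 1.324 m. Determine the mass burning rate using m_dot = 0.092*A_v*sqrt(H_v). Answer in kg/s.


sqrt(H_v) = 1.1507
m_dot = 0.092 * 5.84 * 1.1507 = 0.61822 kg/s

0.61822 kg/s


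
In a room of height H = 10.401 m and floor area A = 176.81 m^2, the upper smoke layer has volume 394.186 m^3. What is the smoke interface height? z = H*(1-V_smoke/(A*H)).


V/(A*H) = 0.21435
1 - 0.21435 = 0.78565
z = 10.401 * 0.78565 = 8.1716 m

8.1716 m


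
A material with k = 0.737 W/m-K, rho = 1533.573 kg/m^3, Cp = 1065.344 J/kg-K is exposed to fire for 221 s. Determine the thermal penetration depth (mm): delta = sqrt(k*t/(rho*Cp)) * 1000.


alpha = 0.737 / (1533.573 * 1065.344) = 4.5110e-07 m^2/s
alpha * t = 9.9693e-05
delta = sqrt(9.9693e-05) * 1000 = 9.9846 mm

9.9846 mm


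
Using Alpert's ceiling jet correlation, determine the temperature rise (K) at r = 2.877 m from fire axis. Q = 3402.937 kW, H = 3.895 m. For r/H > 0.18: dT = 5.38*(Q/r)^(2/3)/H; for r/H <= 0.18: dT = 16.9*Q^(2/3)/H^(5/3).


r/H = 2.877 / 3.895 = 0.73864
r/H > 0.18, so dT = 5.38*(Q/r)^(2/3)/H
Q/r = 1182.8
(Q/r)^(2/3) = 111.84
dT = 5.38 * 111.84 / 3.895 = 154.48 K

154.48 K


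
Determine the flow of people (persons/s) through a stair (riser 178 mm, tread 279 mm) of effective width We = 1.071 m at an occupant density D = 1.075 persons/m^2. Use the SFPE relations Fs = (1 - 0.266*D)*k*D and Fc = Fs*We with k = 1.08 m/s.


1 - 0.266*D = 1 - 0.266*1.075 = 0.71405
Fs = 0.71405 * 1.08 * 1.075 = 0.82901 persons/(s*m)
Fc = 0.82901 * 1.071 = 0.88787 persons/s

0.88787 persons/s


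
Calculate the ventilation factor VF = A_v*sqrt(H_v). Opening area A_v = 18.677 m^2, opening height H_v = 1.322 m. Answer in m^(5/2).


sqrt(H_v) = 1.1498
VF = 18.677 * 1.1498 = 21.474 m^(5/2)

21.474 m^(5/2)


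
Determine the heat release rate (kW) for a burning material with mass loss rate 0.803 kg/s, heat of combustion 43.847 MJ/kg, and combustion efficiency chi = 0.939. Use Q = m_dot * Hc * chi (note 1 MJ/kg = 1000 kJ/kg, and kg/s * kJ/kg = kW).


Hc = 43.847 MJ/kg = 43.847 * 1000 kJ/kg = 43847 kJ/kg
Q = 0.803 kg/s * 43847 kJ/kg * 0.939 = 33061 kW

33061 kW
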